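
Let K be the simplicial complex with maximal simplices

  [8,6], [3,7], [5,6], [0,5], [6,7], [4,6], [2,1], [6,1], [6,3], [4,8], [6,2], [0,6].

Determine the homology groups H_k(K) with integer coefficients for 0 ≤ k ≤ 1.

H_0 ≅ Z,  H_1 ≅ Z^4.

Take the total order 0 < 1 < 2 < 3 < 4 < 5 < 6 < 7 < 8 on the vertex set. Then K (dimension 1) consists of the simplices:

  0-simplices (9): [0], [1], [2], [3], [4], [5], [6], [7], [8]
  1-simplices (12): [0,5], [0,6], [1,2], [1,6], [2,6], [3,6], [3,7], [4,6], [4,8], [5,6], [6,7], [6,8]

giving chain groups C_0 ≅ Z^9, C_1 ≅ Z^12.

The boundary map ∂_1: C_1 → C_0 sends each edge [p,q] (with p < q) to q − p.
The resulting 9×12 matrix has rank 8, and its Smith normal form has invariant factors (1,1,1,1,1,1,1,1).

Now H_k = ker ∂_k / im ∂_{k+1}, so:

  H_0: rank C_0 − rank ∂_1 = 9 − 8 = 1, and the invariant factors of ∂_1 are all 1, so H_0 = Z.
  H_1: rank ker ∂_1 − rank ∂_2 = (12 − 8) − 0 = 4, and there is no ∂_2, so H_1 = Z^4.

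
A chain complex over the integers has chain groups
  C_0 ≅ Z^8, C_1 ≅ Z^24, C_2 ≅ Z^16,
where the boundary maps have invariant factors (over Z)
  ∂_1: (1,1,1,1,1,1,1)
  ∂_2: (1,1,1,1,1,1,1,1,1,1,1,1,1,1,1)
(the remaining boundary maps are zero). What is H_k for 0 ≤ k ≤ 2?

H_0 = Z,  H_1 = Z^2,  H_2 = Z.

H_0: b_0 = 8 − 0 − 7 = 1; torsion from ∂_1 factors > 1: none. So H_0 = Z.
H_1: b_1 = 24 − 7 − 15 = 2; torsion from ∂_2 factors > 1: none. So H_1 = Z^2.
H_2: b_2 = 16 − 15 − 0 = 1; torsion from ∂_3 factors > 1: none. So H_2 = Z.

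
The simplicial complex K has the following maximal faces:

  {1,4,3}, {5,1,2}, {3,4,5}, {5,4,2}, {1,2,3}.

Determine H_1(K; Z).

We work with the vertex ordering 1 < 2 < 3 < 4 < 5. The simplices of K, each written with vertices in increasing order, are:

  0-simplices (5): [1], [2], [3], [4], [5]
  1-simplices (10): [1,2], [1,3], [1,4], [1,5], [2,3], [2,4], [2,5], [3,4], [3,5], [4,5]
  2-simplices (5): [1,2,3], [1,2,5], [1,3,4], [2,4,5], [3,4,5]

giving chain groups C_0 ≅ Z^5, C_1 ≅ Z^10, C_2 ≅ Z^5.

∂_1: C_1 → C_0 is given by ∂[p,q] = [q] − [p]. For instance
  ∂[1,5] = [5] − [1].
As a 5×10 matrix over Z this has rank 4, with invariant factors (1,1,1,1).

∂_2: C_2 → C_1 sends each 2-simplex [p,q,r] to [q,r] − [p,r] + [p,q]. For instance
  ∂[2,4,5] = [4,5] − [2,5] + [2,4],
  ∂[1,3,4] = [3,4] − [1,4] + [1,3].
As a 10×5 matrix over Z this has rank 5, with invariant factors (1,1,1,1,1).

Computing H_k = (kernel of ∂_k) / (image of ∂_{k+1}):

  H_1: rank ker ∂_1 − rank ∂_2 = (10 − 4) − 5 = 1, and the invariant factors of ∂_2 are all 1, so H_1 ≅ Z.

(K is a triangulation of the Möbius band.)

H_1 ≅ Z.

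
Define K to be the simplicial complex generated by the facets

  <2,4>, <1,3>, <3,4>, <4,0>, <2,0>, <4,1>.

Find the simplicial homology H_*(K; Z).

H_0 ≅ Z,  H_1 ≅ Z^2.

Take the total order 0 < 1 < 2 < 3 < 4 on the vertex set. Then K (dimension 1) consists of the simplices:

  0-simplices (5): [0], [1], [2], [3], [4]
  1-simplices (6): [0,2], [0,4], [1,3], [1,4], [2,4], [3,4]

so the chain groups are C_0 ≅ Z^5, C_1 ≅ Z^6.

∂_1: C_1 → C_0 maps an edge to its endpoints' difference, ∂[p,q] = q − p. For instance
  ∂[2,4] = [4] − [2].
The 5×6 boundary matrix has rank 4 and Smith normal form diag(1,1,1,1).

Now H_k = ker ∂_k / im ∂_{k+1}, so:

  H_0: rank C_0 − rank ∂_1 = 5 − 4 = 1, and the invariant factors of ∂_1 are all 1, so H_0 = Z.
  H_1: rank ker ∂_1 − rank ∂_2 = (6 − 4) − 0 = 2, and there is no ∂_2, so H_1 = Z^2.

(K is a triangulation of a wedge of 2 circles.)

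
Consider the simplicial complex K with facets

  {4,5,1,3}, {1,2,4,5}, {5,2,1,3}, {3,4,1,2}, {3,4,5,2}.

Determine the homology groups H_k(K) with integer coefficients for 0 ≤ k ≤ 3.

Fix the vertex order 1 < 2 < 3 < 4 < 5 and write every simplex with vertices in increasing order. Then dim K = 3 and the simplices of K are:

  0-simplices (5): [1], [2], [3], [4], [5]
  1-simplices (10): [1,2], [1,3], [1,4], [1,5], [2,3], [2,4], [2,5], [3,4], [3,5], [4,5]
  2-simplices (10): [1,2,3], [1,2,4], [1,2,5], [1,3,4], [1,3,5], [1,4,5], [2,3,4], [2,3,5], [2,4,5], [3,4,5]
  3-simplices (5): [1,2,3,4], [1,2,3,5], [1,2,4,5], [1,3,4,5], [2,3,4,5]

Hence C_0 ≅ Z^5, C_1 ≅ Z^10, C_2 ≅ Z^10, C_3 ≅ Z^5.

Boundary ∂_1: C_1 → C_0 sends each edge [p,q] (with p < q) to q − p.
This gives a 5×10 integer matrix of rank 4; reducing to Smith normal form yields diagonal entries (1,1,1,1).

Boundary ∂_2: C_2 → C_1 maps a triangle to the signed sum of its edges. For instance
  ∂[1,2,5] = [2,5] − [1,5] + [1,2],
  ∂[1,2,3] = [2,3] − [1,3] + [1,2].
The resulting 10×10 matrix has rank 6, and its Smith normal form has invariant factors (1,1,1,1,1,1).

∂_3: C_3 → C_2 sends each 3-simplex σ to the alternating sum Σ_i (−1)^i (σ with its i-th vertex removed). For instance
  ∂[2,3,4,5] = [3,4,5] − [2,4,5] + [2,3,5] − [2,3,4],
  ∂[1,3,4,5] = [3,4,5] − [1,4,5] + [1,3,5] − [1,3,4].
The resulting 10×5 matrix has rank 4, and its Smith normal form has invariant factors (1,1,1,1).

Computing H_k = (kernel of ∂_k) / (image of ∂_{k+1}):

  H_0: rank C_0 − rank ∂_1 = 5 − 4 = 1, and the invariant factors of ∂_1 are all 1, so H_0 ≅ Z.
  H_1: rank ker ∂_1 − rank ∂_2 = (10 − 4) − 6 = 0, and the invariant factors of ∂_2 are all 1, so H_1 ≅ 0.
  H_2: rank ker ∂_2 − rank ∂_3 = (10 − 6) − 4 = 0, and the invariant factors of ∂_3 are all 1, so H_2 ≅ 0.
  H_3: rank ker ∂_3 − rank ∂_4 = (5 − 4) − 0 = 1, and there is no ∂_4, so H_3 ≅ Z.

H_0 ≅ Z,  H_1 = 0,  H_2 = 0,  H_3 ≅ Z.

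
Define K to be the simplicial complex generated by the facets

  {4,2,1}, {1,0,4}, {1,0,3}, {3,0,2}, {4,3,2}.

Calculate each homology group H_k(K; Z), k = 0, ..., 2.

H_0 ≅ Z,  H_1 ≅ Z,  H_2 = 0.

Order the vertices as 0 < 1 < 2 < 3 < 4. Listing each simplex with vertices in this order, K has dimension 2 with simplices:

  0-simplices (5): [0], [1], [2], [3], [4]
  1-simplices (10): [0,1], [0,2], [0,3], [0,4], [1,2], [1,3], [1,4], [2,3], [2,4], [3,4]
  2-simplices (5): [0,1,3], [0,1,4], [0,2,3], [1,2,4], [2,3,4]

Hence C_0 ≅ Z^5, C_1 ≅ Z^10, C_2 ≅ Z^5.

∂_1: C_1 → C_0 sends each edge [p,q] (with p < q) to q − p. For instance
  ∂[0,2] = [2] − [0].
The resulting 5×10 matrix has rank 4, and its Smith normal form has invariant factors (1,1,1,1).

The boundary map ∂_2: C_2 → C_1 maps a triangle to the signed sum of its edges. For instance
  ∂[0,1,4] = [1,4] − [0,4] + [0,1],
  ∂[0,1,3] = [1,3] − [0,3] + [0,1].
This gives a 10×5 integer matrix of rank 5; reducing to Smith normal form yields diagonal entries (1,1,1,1,1).

From H_k ≅ ker(∂_k) / im(∂_{k+1}) we obtain:

  H_0: rank C_0 − rank ∂_1 = 5 − 4 = 1, and the invariant factors of ∂_1 are all 1, so H_0 = Z.
  H_1: rank ker ∂_1 − rank ∂_2 = (10 − 4) − 5 = 1, and the invariant factors of ∂_2 are all 1, so H_1 = Z.
  H_2: rank ker ∂_2 − rank ∂_3 = (5 − 5) − 0 = 0, and there is no ∂_3, so H_2 = 0.

As a check, the Euler characteristic is 5 − 10 + 5 = 0, which agrees with 1 − 1 + 0 = 0.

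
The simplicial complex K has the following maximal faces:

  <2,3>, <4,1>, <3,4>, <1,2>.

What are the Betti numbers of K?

b_0 = 1, b_1 = 1.

Fix the vertex order 1 < 2 < 3 < 4 and write every simplex with vertices in increasing order. Then dim K = 1 and the simplices of K are:

  0-simplices (4): [1], [2], [3], [4]
  1-simplices (4): [1,2], [1,4], [2,3], [3,4]

so the chain groups are C_0 ≅ Z^4, C_1 ≅ Z^4.

∂_1: C_1 → C_0 is given by ∂[p,q] = [q] − [p]. For instance
  ∂[1,2] = [2] − [1].
The 4×4 boundary matrix has rank 3 and Smith normal form diag(1,1,1).

Computing H_k = (kernel of ∂_k) / (image of ∂_{k+1}):

  H_0: rank C_0 − rank ∂_1 = 4 − 3 = 1, and the invariant factors of ∂_1 are all 1, so H_0 ≅ Z.
  H_1: rank ker ∂_1 − rank ∂_2 = (4 − 3) − 0 = 1, and there is no ∂_2, so H_1 ≅ Z.

Hence the Betti numbers are b_0 = 1, b_1 = 1.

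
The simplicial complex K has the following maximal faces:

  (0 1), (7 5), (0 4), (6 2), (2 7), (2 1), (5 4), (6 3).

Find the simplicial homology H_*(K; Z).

H_0 = Z,  H_1 = Z.

Fix the vertex order 0 < 1 < 2 < 3 < 4 < 5 < 6 < 7 and write every simplex with vertices in increasing order. Then dim K = 1 and the simplices of K are:

  0-simplices (8): [0], [1], [2], [3], [4], [5], [6], [7]
  1-simplices (8): [0,1], [0,4], [1,2], [2,6], [2,7], [3,6], [4,5], [5,7]

so the chain groups are C_0 ≅ Z^8, C_1 ≅ Z^8.

∂_1: C_1 → C_0 sends each edge [p,q] (with p < q) to q − p. For instance
  ∂[1,2] = [2] − [1].
The 8×8 boundary matrix has rank 7 and Smith normal form diag(1,1,1,1,1,1,1).

From H_k ≅ ker(∂_k) / im(∂_{k+1}) we obtain:

  H_0: rank C_0 − rank ∂_1 = 8 − 7 = 1, and the invariant factors of ∂_1 are all 1, so H_0 = Z.
  H_1: rank ker ∂_1 − rank ∂_2 = (8 − 7) − 0 = 1, and there is no ∂_2, so H_1 = Z.

As a check, the Euler characteristic is 8 − 8 = 0, which agrees with 1 − 1 = 0.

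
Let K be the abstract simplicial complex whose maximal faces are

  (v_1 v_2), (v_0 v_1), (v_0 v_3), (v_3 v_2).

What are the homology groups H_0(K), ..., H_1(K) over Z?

Fix the vertex order v_0 < v_1 < v_2 < v_3 and write every simplex with vertices in increasing order. Then dim K = 1 and the simplices of K are:

  0-simplices (4): [v_0], [v_1], [v_2], [v_3]
  1-simplices (4): [v_0,v_1], [v_0,v_3], [v_1,v_2], [v_2,v_3]

so the chain groups are C_0 ≅ Z^4, C_1 ≅ Z^4.

The boundary map ∂_1: C_1 → C_0 is given by ∂[p,q] = [q] − [p]. For instance
  ∂[v_1,v_2] = [v_2] − [v_1].
As a 4×4 matrix over Z this has rank 3, with invariant factors (1,1,1).

Reading off H_k = ker ∂_k / im ∂_{k+1}:

  H_0: rank C_0 − rank ∂_1 = 4 − 3 = 1, and the invariant factors of ∂_1 are all 1, so H_0 = Z.
  H_1: rank ker ∂_1 − rank ∂_2 = (4 − 3) − 0 = 1, and there is no ∂_2, so H_1 = Z.

As a check, the Euler characteristic is 4 − 4 = 0, which agrees with 1 − 1 = 0.

H_0 = Z,  H_1 = Z.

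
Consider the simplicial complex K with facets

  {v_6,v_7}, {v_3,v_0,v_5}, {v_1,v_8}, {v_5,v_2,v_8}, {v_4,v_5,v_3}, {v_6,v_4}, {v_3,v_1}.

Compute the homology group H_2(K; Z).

Order the vertices as v_0 < v_1 < v_2 < v_3 < v_4 < v_5 < v_6 < v_7 < v_8. Listing each simplex with vertices in this order, K has dimension 2 with simplices:

  0-simplices (9): [v_0], [v_1], [v_2], [v_3], [v_4], [v_5], [v_6], [v_7], [v_8]
  1-simplices (12): [v_0,v_3], [v_0,v_5], [v_1,v_3], [v_1,v_8], [v_2,v_5], [v_2,v_8], [v_3,v_4], [v_3,v_5], [v_4,v_5], [v_4,v_6], [v_5,v_8], [v_6,v_7]
  2-simplices (3): [v_0,v_3,v_5], [v_2,v_5,v_8], [v_3,v_4,v_5]

Hence C_0 ≅ Z^9, C_1 ≅ Z^12, C_2 ≅ Z^3.

∂_1: C_1 → C_0 sends each edge [p,q] (with p < q) to q − p.
The 9×12 boundary matrix has rank 8 and Smith normal form diag(1,1,1,1,1,1,1,1).

Boundary ∂_2: C_2 → C_1 maps a triangle to the signed sum of its edges. For instance
  ∂[v_3,v_4,v_5] = [v_4,v_5] − [v_3,v_5] + [v_3,v_4],
  ∂[v_2,v_5,v_8] = [v_5,v_8] − [v_2,v_8] + [v_2,v_5].
This gives a 12×3 integer matrix of rank 3; reducing to Smith normal form yields diagonal entries (1,1,1).

Reading off H_k = ker ∂_k / im ∂_{k+1}:

  H_2: rank ker ∂_2 − rank ∂_3 = (3 − 3) − 0 = 0, and there is no ∂_3, so H_2 ≅ 0.

H_2 = 0.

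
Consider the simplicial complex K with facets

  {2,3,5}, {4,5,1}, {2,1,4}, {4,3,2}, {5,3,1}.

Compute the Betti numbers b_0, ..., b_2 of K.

b_0 = 1, b_1 = 1, b_2 = 0.

We work with the vertex ordering 1 < 2 < 3 < 4 < 5. The simplices of K, each written with vertices in increasing order, are:

  0-simplices (5): [1], [2], [3], [4], [5]
  1-simplices (10): [1,2], [1,3], [1,4], [1,5], [2,3], [2,4], [2,5], [3,4], [3,5], [4,5]
  2-simplices (5): [1,2,4], [1,3,5], [1,4,5], [2,3,4], [2,3,5]

so the chain groups are C_0 ≅ Z^5, C_1 ≅ Z^10, C_2 ≅ Z^5.

Boundary ∂_1: C_1 → C_0 sends each edge [p,q] (with p < q) to q − p.
As a 5×10 matrix over Z this has rank 4, with invariant factors (1,1,1,1).

Boundary ∂_2: C_2 → C_1 sends each 2-simplex [p,q,r] to [q,r] − [p,r] + [p,q]. For instance
  ∂[2,3,5] = [3,5] − [2,5] + [2,3],
  ∂[1,4,5] = [4,5] − [1,5] + [1,4].
This gives a 10×5 integer matrix of rank 5; reducing to Smith normal form yields diagonal entries (1,1,1,1,1).

Computing H_k = (kernel of ∂_k) / (image of ∂_{k+1}):

  H_0: rank C_0 − rank ∂_1 = 5 − 4 = 1, and the invariant factors of ∂_1 are all 1, so H_0 ≅ Z.
  H_1: rank ker ∂_1 − rank ∂_2 = (10 − 4) − 5 = 1, and the invariant factors of ∂_2 are all 1, so H_1 ≅ Z.
  H_2: rank ker ∂_2 − rank ∂_3 = (5 − 5) − 0 = 0, and there is no ∂_3, so H_2 ≅ 0.

(K is a triangulation of the Möbius band.)

Hence the Betti numbers are b_0 = 1, b_1 = 1, b_2 = 0.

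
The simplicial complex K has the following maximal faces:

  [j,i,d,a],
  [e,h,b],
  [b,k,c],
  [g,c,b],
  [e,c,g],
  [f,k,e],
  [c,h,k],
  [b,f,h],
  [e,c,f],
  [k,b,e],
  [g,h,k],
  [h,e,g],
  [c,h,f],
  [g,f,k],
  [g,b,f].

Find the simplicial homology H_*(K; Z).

H_0 = Z^2,  H_1 = Z^2,  H_2 = Z,  H_3 = 0.

Take the total order a < b < c < d < e < f < g < h < i < j < k on the vertex set. Then K (dimension 3) consists of the simplices:

  0-simplices (11): a, b, c, d, e, f, g, h, i, j, k
  1-simplices (27): ad, ai, aj, bc, be, bf, bg, bh, bk, ce, cf, cg, ch, ck, di, dj, ef, eg, eh, ek, fg, fh, fk, gh, gk, hk, ij
  2-simplices (18): adi, adj, aij, bcg, bck, beh, bek, bfg, bfh, cef, ceg, cfh, chk, dij, efk, egh, fgk, ghk
  3-simplices (1): adij

so the chain groups are C_0 ≅ Z^11, C_1 ≅ Z^27, C_2 ≅ Z^18, C_3 ≅ Z^1.

The boundary map ∂_1: C_1 → C_0 sends each edge [p,q] (with p < q) to q − p. For instance
  ∂ai = i − a.
The 11×27 boundary matrix has rank 9 and Smith normal form diag(1,1,1,1,1,1,1,1,1).

Boundary ∂_2: C_2 → C_1 acts by ∂[p,q,r] = [q,r] − [p,r] + [p,q]. For instance
  ∂cef = ef − cf + ce,
  ∂adj = dj − aj + ad.
As a 27×18 matrix over Z this has rank 16, with invariant factors (1,1,1,1,1,1,1,1,1,1,1,1,1,1,1,1).

Boundary ∂_3: C_3 → C_2 sends each 3-simplex σ to the alternating sum Σ_i (−1)^i (σ with its i-th vertex removed). For instance
  ∂adij = dij − aij + adj − adi.
This gives a 18×1 integer matrix of rank 1; reducing to Smith normal form yields diagonal entries (1).

Now H_k = ker ∂_k / im ∂_{k+1}, so:

  H_0: rank C_0 − rank ∂_1 = 11 − 9 = 2, and the invariant factors of ∂_1 are all 1, so H_0 = Z^2.
  H_1: rank ker ∂_1 − rank ∂_2 = (27 − 9) − 16 = 2, and the invariant factors of ∂_2 are all 1, so H_1 = Z^2.
  H_2: rank ker ∂_2 − rank ∂_3 = (18 − 16) − 1 = 1, and the invariant factors of ∂_3 are all 1, so H_2 = Z.
  H_3: rank ker ∂_3 − rank ∂_4 = (1 − 1) − 0 = 0, and there is no ∂_4, so H_3 = 0.

As a check, the Euler characteristic is 11 − 27 + 18 − 1 = 1, which agrees with 2 − 2 + 1 − 0 = 1.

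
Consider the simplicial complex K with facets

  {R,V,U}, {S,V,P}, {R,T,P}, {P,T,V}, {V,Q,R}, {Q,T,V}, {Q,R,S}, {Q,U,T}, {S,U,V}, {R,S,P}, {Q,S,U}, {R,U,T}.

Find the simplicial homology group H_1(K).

Order the vertices as P < Q < R < S < T < U < V. Listing each simplex with vertices in this order, K has dimension 2 with simplices:

  0-simplices (7): P, Q, R, S, T, U, V
  1-simplices (18): PR, PS, PT, PV, QR, QS, QT, QU, QV, RS, RT, RU, RV, SU, SV, TU, TV, UV
  2-simplices (12): PRS, PRT, PSV, PTV, QRS, QRV, QSU, QTU, QTV, RTU, RUV, SUV

giving chain groups C_0 ≅ Z^7, C_1 ≅ Z^18, C_2 ≅ Z^12.

∂_1: C_1 → C_0 sends each edge [p,q] (with p < q) to q − p. For instance
  ∂PV = V − P.
As a 7×18 matrix over Z this has rank 6, with invariant factors (1,1,1,1,1,1).

∂_2: C_2 → C_1 sends each 2-simplex [p,q,r] to [q,r] − [p,r] + [p,q]. For instance
  ∂QRS = RS − QS + QR,
  ∂RUV = UV − RV + RU.
This gives a 18×12 integer matrix of rank 12; reducing to Smith normal form yields diagonal entries (1,1,1,1,1,1,1,1,1,1,1,2).

Computing H_k = (kernel of ∂_k) / (image of ∂_{k+1}):

  H_1: rank ker ∂_1 − rank ∂_2 = (18 − 6) − 12 = 0, and ∂_2 has invariant factor 2 > 1, so H_1 ≅ Z/2.

H_1 ≅ Z/2.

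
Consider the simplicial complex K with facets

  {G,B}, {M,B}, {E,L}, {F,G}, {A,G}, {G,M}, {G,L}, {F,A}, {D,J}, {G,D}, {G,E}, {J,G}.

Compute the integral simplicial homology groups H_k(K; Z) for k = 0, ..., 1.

H_0 ≅ Z,  H_1 ≅ Z^4.

K has 9 vertices, 12 edges.
rank ∂_0 = 0, rank ∂_1 = 8 ⇒ b_0 = 9 − 0 − 8 = 1; all invariant factors of ∂_1 are 1 so no torsion. So H_0 = Z.
rank ∂_1 = 8, rank ∂_2 = 0 ⇒ b_1 = 12 − 8 − 0 = 4. So H_1 = Z^4.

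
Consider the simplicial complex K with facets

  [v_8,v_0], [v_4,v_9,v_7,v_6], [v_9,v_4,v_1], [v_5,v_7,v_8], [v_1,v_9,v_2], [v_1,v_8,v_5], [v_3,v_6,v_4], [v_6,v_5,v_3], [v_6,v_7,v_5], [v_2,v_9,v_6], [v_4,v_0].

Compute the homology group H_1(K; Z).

H_1 ≅ Z^2.

Fix the vertex order v_0 < v_1 < v_2 < v_3 < v_4 < v_5 < v_6 < v_7 < v_8 < v_9 and write every simplex with vertices in increasing order. Then dim K = 3 and the simplices of K are:

  0-simplices (10): [v_0], [v_1], [v_2], [v_3], [v_4], [v_5], [v_6], [v_7], [v_8], [v_9]
  1-simplices (22): (22 of them)
  2-simplices (12): (12 of them)
  3-simplices (1): [v_4,v_6,v_7,v_9]

so the chain groups are C_0 ≅ Z^10, C_1 ≅ Z^22, C_2 ≅ Z^12, C_3 ≅ Z^1.

Boundary ∂_1: C_1 → C_0 maps an edge to its endpoints' difference, ∂[p,q] = q − p.
As a 10×22 matrix over Z this has rank 9, with invariant factors (1,1,1,1,1,1,1,1,1).

The boundary map ∂_2: C_2 → C_1 sends each 2-simplex [p,q,r] to [q,r] − [p,r] + [p,q]. For instance
  ∂[v_4,v_6,v_7] = [v_6,v_7] − [v_4,v_7] + [v_4,v_6],
  ∂[v_2,v_6,v_9] = [v_6,v_9] − [v_2,v_9] + [v_2,v_6].
As a 22×12 matrix over Z this has rank 11, with invariant factors (1,1,1,1,1,1,1,1,1,1,1).

The boundary map ∂_3: C_3 → C_2 sends each 3-simplex σ to the alternating sum Σ_i (−1)^i (σ with its i-th vertex removed). For instance
  ∂[v_4,v_6,v_7,v_9] = [v_6,v_7,v_9] − [v_4,v_7,v_9] + [v_4,v_6,v_9] − [v_4,v_6,v_7].
The resulting 12×1 matrix has rank 1, and its Smith normal form has invariant factors (1).

Reading off H_k = ker ∂_k / im ∂_{k+1}:

  H_1: rank ker ∂_1 − rank ∂_2 = (22 − 9) − 11 = 2, and the invariant factors of ∂_2 are all 1, so H_1 ≅ Z^2.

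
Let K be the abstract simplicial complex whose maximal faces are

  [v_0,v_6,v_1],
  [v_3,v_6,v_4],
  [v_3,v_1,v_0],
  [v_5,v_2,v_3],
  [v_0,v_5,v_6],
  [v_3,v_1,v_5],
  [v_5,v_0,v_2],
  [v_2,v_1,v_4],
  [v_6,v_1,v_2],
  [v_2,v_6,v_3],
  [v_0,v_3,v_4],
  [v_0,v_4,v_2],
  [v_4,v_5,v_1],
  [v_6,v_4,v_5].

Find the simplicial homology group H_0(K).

Take the total order v_0 < v_1 < v_2 < v_3 < v_4 < v_5 < v_6 on the vertex set. Then K (dimension 2) consists of the simplices:

  0-simplices (7): [v_0], [v_1], [v_2], [v_3], [v_4], [v_5], [v_6]
  1-simplices (21): (21 of them)
  2-simplices (14): (14 of them)

so the chain groups are C_0 ≅ Z^7, C_1 ≅ Z^21, C_2 ≅ Z^14.

The boundary map ∂_1: C_1 → C_0 is given by ∂[p,q] = [q] − [p]. For instance
  ∂[v_3,v_5] = [v_5] − [v_3].
The 7×21 boundary matrix has rank 6 and Smith normal form diag(1,1,1,1,1,1).

The boundary map ∂_2: C_2 → C_1 maps a triangle to the signed sum of its edges. For instance
  ∂[v_1,v_4,v_5] = [v_4,v_5] − [v_1,v_5] + [v_1,v_4],
  ∂[v_2,v_3,v_5] = [v_3,v_5] − [v_2,v_5] + [v_2,v_3].
The resulting 21×14 matrix has rank 13, and its Smith normal form has invariant factors (1,1,1,1,1,1,1,1,1,1,1,1,1).

Now H_k = ker ∂_k / im ∂_{k+1}, so:

  H_0: rank C_0 − rank ∂_1 = 7 − 6 = 1, and the invariant factors of ∂_1 are all 1, so H_0 ≅ Z.

(K is a triangulation of the torus T^2.)

H_0 ≅ Z.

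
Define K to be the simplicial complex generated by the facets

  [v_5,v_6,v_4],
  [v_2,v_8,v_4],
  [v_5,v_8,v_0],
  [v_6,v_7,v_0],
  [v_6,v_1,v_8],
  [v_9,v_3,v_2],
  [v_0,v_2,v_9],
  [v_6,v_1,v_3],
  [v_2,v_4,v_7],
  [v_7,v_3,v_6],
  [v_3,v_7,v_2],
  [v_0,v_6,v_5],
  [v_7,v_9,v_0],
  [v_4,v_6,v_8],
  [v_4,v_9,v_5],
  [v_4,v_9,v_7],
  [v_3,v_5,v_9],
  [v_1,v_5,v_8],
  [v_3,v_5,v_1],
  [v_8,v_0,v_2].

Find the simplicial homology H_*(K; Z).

H_0 = Z,  H_1 = Z ⊕ Z/2,  H_2 = 0.

K has 10 vertices, 30 edges, 20 triangles.
rank ∂_0 = 0, rank ∂_1 = 9 ⇒ b_0 = 10 − 0 − 9 = 1; all invariant factors of ∂_1 are 1 so no torsion. So H_0 = Z.
rank ∂_1 = 9, rank ∂_2 = 20 ⇒ b_1 = 30 − 9 − 20 = 1; ∂_2 has invariant factor(s) [2] giving torsion. So H_1 = Z ⊕ Z/2.
rank ∂_2 = 20, rank ∂_3 = 0 ⇒ b_2 = 20 − 20 − 0 = 0. So H_2 = 0.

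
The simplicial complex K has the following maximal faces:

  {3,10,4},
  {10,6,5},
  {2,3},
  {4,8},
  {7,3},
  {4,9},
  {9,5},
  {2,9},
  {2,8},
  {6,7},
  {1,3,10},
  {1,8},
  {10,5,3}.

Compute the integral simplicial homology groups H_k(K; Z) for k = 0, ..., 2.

H_0 = Z,  H_1 = Z^5,  H_2 = 0.

Take the total order 1 < 2 < 3 < 4 < 5 < 6 < 7 < 8 < 9 < 10 on the vertex set. Then K (dimension 2) consists of the simplices:

  0-simplices (10): [1], [2], [3], [4], [5], [6], [7], [8], [9], [10]
  1-simplices (18): [1,3], [1,8], [1,10], [2,3], [2,8], [2,9], [3,4], [3,5], [3,7], [3,10], [4,8], [4,9], [4,10], [5,6], [5,9], [5,10], [6,7], [6,10]
  2-simplices (4): [1,3,10], [3,4,10], [3,5,10], [5,6,10]

Hence C_0 ≅ Z^10, C_1 ≅ Z^18, C_2 ≅ Z^4.

Boundary ∂_1: C_1 → C_0 is given by ∂[p,q] = [q] − [p].
This gives a 10×18 integer matrix of rank 9; reducing to Smith normal form yields diagonal entries (1,1,1,1,1,1,1,1,1).

The boundary map ∂_2: C_2 → C_1 maps a triangle to the signed sum of its edges. For instance
  ∂[3,5,10] = [5,10] − [3,10] + [3,5],
  ∂[5,6,10] = [6,10] − [5,10] + [5,6].
The resulting 18×4 matrix has rank 4, and its Smith normal form has invariant factors (1,1,1,1).

From H_k ≅ ker(∂_k) / im(∂_{k+1}) we obtain:

  H_0: rank C_0 − rank ∂_1 = 10 − 9 = 1, and the invariant factors of ∂_1 are all 1, so H_0 = Z.
  H_1: rank ker ∂_1 − rank ∂_2 = (18 − 9) − 4 = 5, and the invariant factors of ∂_2 are all 1, so H_1 = Z^5.
  H_2: rank ker ∂_2 − rank ∂_3 = (4 − 4) − 0 = 0, and there is no ∂_3, so H_2 = 0.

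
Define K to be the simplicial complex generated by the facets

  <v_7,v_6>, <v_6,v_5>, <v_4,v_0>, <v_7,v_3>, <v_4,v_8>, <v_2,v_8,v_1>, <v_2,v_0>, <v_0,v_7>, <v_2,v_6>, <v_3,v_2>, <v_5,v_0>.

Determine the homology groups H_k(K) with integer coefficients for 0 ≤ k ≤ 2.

H_0 ≅ Z,  H_1 ≅ Z^4,  H_2 = 0.

K has 9 vertices, 13 edges, 1 triangle.
rank ∂_0 = 0, rank ∂_1 = 8 ⇒ b_0 = 9 − 0 − 8 = 1; all invariant factors of ∂_1 are 1 so no torsion. So H_0 = Z.
rank ∂_1 = 8, rank ∂_2 = 1 ⇒ b_1 = 13 − 8 − 1 = 4; all invariant factors of ∂_2 are 1 so no torsion. So H_1 = Z^4.
rank ∂_2 = 1, rank ∂_3 = 0 ⇒ b_2 = 1 − 1 − 0 = 0. So H_2 = 0.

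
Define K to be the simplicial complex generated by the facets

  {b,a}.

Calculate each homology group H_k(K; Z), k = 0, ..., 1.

H_0 = Z,  H_1 = 0.

We work with the vertex ordering a < b. The simplices of K, each written with vertices in increasing order, are:

  0-simplices (2): a, b
  1-simplices (1): ab

Hence C_0 ≅ Z^2, C_1 ≅ Z^1.

Boundary ∂_1: C_1 → C_0 is given by ∂[p,q] = [q] − [p].
As a 2×1 matrix over Z this has rank 1, with invariant factors (1).

Now H_k = ker ∂_k / im ∂_{k+1}, so:

  H_0: rank C_0 − rank ∂_1 = 2 − 1 = 1, and the invariant factors of ∂_1 are all 1, so H_0 = Z.
  H_1: rank ker ∂_1 − rank ∂_2 = (1 − 1) − 0 = 0, and there is no ∂_2, so H_1 = 0.

As a check, the Euler characteristic is 2 − 1 = 1, which agrees with 1 − 0 = 1.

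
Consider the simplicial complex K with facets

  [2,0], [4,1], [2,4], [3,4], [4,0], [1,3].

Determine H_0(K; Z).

H_0 ≅ Z.

K has 5 vertices, 6 edges.
rank ∂_0 = 0, rank ∂_1 = 4 ⇒ b_0 = 5 − 0 − 4 = 1; all invariant factors of ∂_1 are 1 so no torsion. So H_0 ≅ Z.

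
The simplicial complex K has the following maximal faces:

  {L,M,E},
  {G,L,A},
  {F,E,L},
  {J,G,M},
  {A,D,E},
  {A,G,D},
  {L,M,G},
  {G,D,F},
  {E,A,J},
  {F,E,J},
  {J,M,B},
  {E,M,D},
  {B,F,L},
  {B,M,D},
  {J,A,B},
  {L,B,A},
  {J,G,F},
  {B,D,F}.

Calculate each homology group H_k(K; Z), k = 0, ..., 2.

Fix the vertex order A < B < D < E < F < G < J < L < M and write every simplex with vertices in increasing order. Then dim K = 2 and the simplices of K are:

  0-simplices (9): A, B, D, E, F, G, J, L, M
  1-simplices (27): AB, AD, AE, AG, AJ, AL, BD, BF, BJ, BL, BM, DE, DF, DG, DM, EF, EJ, EL, EM, FG, FJ, FL, GJ, GL, GM, JM, LM
  2-simplices (18): ABJ, ABL, ADE, ADG, AEJ, AGL, BDF, BDM, BFL, BJM, DEM, DFG, EFJ, EFL, ELM, FGJ, GJM, GLM

Hence C_0 ≅ Z^9, C_1 ≅ Z^27, C_2 ≅ Z^18.

∂_1: C_1 → C_0 is given by ∂[p,q] = [q] − [p]. For instance
  ∂AL = L − A.
As a 9×27 matrix over Z this has rank 8, with invariant factors (1,1,1,1,1,1,1,1).

∂_2: C_2 → C_1 acts by ∂[p,q,r] = [q,r] − [p,r] + [p,q]. For instance
  ∂BJM = JM − BM + BJ,
  ∂DEM = EM − DM + DE.
The resulting 27×18 matrix has rank 17, and its Smith normal form has invariant factors (1,1,1,1,1,1,1,1,1,1,1,1,1,1,1,1,1).

From H_k ≅ ker(∂_k) / im(∂_{k+1}) we obtain:

  H_0: rank C_0 − rank ∂_1 = 9 − 8 = 1, and the invariant factors of ∂_1 are all 1, so H_0 ≅ Z.
  H_1: rank ker ∂_1 − rank ∂_2 = (27 − 8) − 17 = 2, and the invariant factors of ∂_2 are all 1, so H_1 ≅ Z^2.
  H_2: rank ker ∂_2 − rank ∂_3 = (18 − 17) − 0 = 1, and there is no ∂_3, so H_2 ≅ Z.

H_0 ≅ Z,  H_1 ≅ Z^2,  H_2 ≅ Z.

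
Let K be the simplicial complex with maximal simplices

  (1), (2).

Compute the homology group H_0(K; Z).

We work with the vertex ordering 1 < 2. The simplices of K, each written with vertices in increasing order, are:

  0-simplices (2): [1], [2]

so the chain groups are C_0 ≅ Z^2.

Reading off H_k = ker ∂_k / im ∂_{k+1}:

  H_0: rank C_0 − rank ∂_1 = 2 − 0 = 2, and there is no ∂_1, so H_0 = Z^2.

H_0 = Z^2.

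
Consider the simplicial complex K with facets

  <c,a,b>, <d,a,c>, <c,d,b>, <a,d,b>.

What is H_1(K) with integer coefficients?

Order the vertices as a < b < c < d. Listing each simplex with vertices in this order, K has dimension 2 with simplices:

  0-simplices (4): a, b, c, d
  1-simplices (6): ab, ac, ad, bc, bd, cd
  2-simplices (4): abc, abd, acd, bcd

Hence C_0 ≅ Z^4, C_1 ≅ Z^6, C_2 ≅ Z^4.

Boundary ∂_1: C_1 → C_0 is given by ∂[p,q] = [q] − [p]. For instance
  ∂bc = c − b.
This gives a 4×6 integer matrix of rank 3; reducing to Smith normal form yields diagonal entries (1,1,1).

The boundary map ∂_2: C_2 → C_1 sends each 2-simplex [p,q,r] to [q,r] − [p,r] + [p,q]. For instance
  ∂acd = cd − ad + ac,
  ∂abd = bd − ad + ab.
The resulting 6×4 matrix has rank 3, and its Smith normal form has invariant factors (1,1,1).

From H_k ≅ ker(∂_k) / im(∂_{k+1}) we obtain:

  H_1: rank ker ∂_1 − rank ∂_2 = (6 − 3) − 3 = 0, and the invariant factors of ∂_2 are all 1, so H_1 = 0.

H_1 = 0.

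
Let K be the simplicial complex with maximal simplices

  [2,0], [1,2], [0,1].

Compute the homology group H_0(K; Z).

Fix the vertex order 0 < 1 < 2 and write every simplex with vertices in increasing order. Then dim K = 1 and the simplices of K are:

  0-simplices (3): [0], [1], [2]
  1-simplices (3): [0,1], [0,2], [1,2]

so the chain groups are C_0 ≅ Z^3, C_1 ≅ Z^3.

The boundary map ∂_1: C_1 → C_0 sends each edge [p,q] (with p < q) to q − p. For instance
  ∂[0,2] = [2] − [0].
As a 3×3 matrix over Z this has rank 2, with invariant factors (1,1).

Reading off H_k = ker ∂_k / im ∂_{k+1}:

  H_0: rank C_0 − rank ∂_1 = 3 − 2 = 1, and the invariant factors of ∂_1 are all 1, so H_0 = Z.

H_0 ≅ Z.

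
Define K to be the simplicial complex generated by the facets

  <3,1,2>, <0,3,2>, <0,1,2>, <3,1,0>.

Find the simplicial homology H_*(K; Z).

Take the total order 0 < 1 < 2 < 3 on the vertex set. Then K (dimension 2) consists of the simplices:

  0-simplices (4): [0], [1], [2], [3]
  1-simplices (6): [0,1], [0,2], [0,3], [1,2], [1,3], [2,3]
  2-simplices (4): [0,1,2], [0,1,3], [0,2,3], [1,2,3]

giving chain groups C_0 ≅ Z^4, C_1 ≅ Z^6, C_2 ≅ Z^4.

The boundary map ∂_1: C_1 → C_0 is given by ∂[p,q] = [q] − [p].
The resulting 4×6 matrix has rank 3, and its Smith normal form has invariant factors (1,1,1).

∂_2: C_2 → C_1 sends each 2-simplex [p,q,r] to [q,r] − [p,r] + [p,q]. For instance
  ∂[1,2,3] = [2,3] − [1,3] + [1,2],
  ∂[0,1,3] = [1,3] − [0,3] + [0,1].
This gives a 6×4 integer matrix of rank 3; reducing to Smith normal form yields diagonal entries (1,1,1).

From H_k ≅ ker(∂_k) / im(∂_{k+1}) we obtain:

  H_0: rank C_0 − rank ∂_1 = 4 − 3 = 1, and the invariant factors of ∂_1 are all 1, so H_0 ≅ Z.
  H_1: rank ker ∂_1 − rank ∂_2 = (6 − 3) − 3 = 0, and the invariant factors of ∂_2 are all 1, so H_1 ≅ 0.
  H_2: rank ker ∂_2 − rank ∂_3 = (4 − 3) − 0 = 1, and there is no ∂_3, so H_2 ≅ Z.

As a check, the Euler characteristic is 4 − 6 + 4 = 2, which agrees with 1 − 0 + 1 = 2.

H_0 ≅ Z,  H_1 = 0,  H_2 ≅ Z.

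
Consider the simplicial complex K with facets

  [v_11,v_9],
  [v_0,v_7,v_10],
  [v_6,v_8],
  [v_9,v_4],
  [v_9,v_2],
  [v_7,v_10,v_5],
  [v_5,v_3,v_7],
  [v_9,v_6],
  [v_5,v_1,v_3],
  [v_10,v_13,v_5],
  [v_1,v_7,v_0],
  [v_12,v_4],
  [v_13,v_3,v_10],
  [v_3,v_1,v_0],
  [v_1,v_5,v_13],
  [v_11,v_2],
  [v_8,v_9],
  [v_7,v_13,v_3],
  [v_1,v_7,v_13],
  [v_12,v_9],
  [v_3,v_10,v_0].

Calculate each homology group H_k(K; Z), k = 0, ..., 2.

H_0 = Z^2,  H_1 = Z^3 × Z/2,  H_2 = 0.

Order the vertices as v_0 < v_1 < v_2 < v_3 < v_4 < v_5 < v_6 < v_7 < v_8 < v_9 < v_10 < v_11 < v_12 < v_13. Listing each simplex with vertices in this order, K has dimension 2 with simplices:

  0-simplices (14): [v_0], [v_1], [v_2], [v_3], [v_4], [v_5], [v_6], [v_7], [v_8], [v_9], [v_10], [v_11], [v_12], [v_13]
  1-simplices (27): (27 of them)
  2-simplices (12): (12 of them)

so the chain groups are C_0 ≅ Z^14, C_1 ≅ Z^27, C_2 ≅ Z^12.

Boundary ∂_1: C_1 → C_0 sends each edge [p,q] (with p < q) to q − p.
This gives a 14×27 integer matrix of rank 12; reducing to Smith normal form yields diagonal entries (1,1,1,1,1,1,1,1,1,1,1,1).

Boundary ∂_2: C_2 → C_1 maps a triangle to the signed sum of its edges. For instance
  ∂[v_0,v_1,v_3] = [v_1,v_3] − [v_0,v_3] + [v_0,v_1],
  ∂[v_1,v_3,v_5] = [v_3,v_5] − [v_1,v_5] + [v_1,v_3].
As a 27×12 matrix over Z this has rank 12, with invariant factors (1,1,1,1,1,1,1,1,1,1,1,2).

From H_k ≅ ker(∂_k) / im(∂_{k+1}) we obtain:

  H_0: rank C_0 − rank ∂_1 = 14 − 12 = 2, and the invariant factors of ∂_1 are all 1, so H_0 ≅ Z^2.
  H_1: rank ker ∂_1 − rank ∂_2 = (27 − 12) − 12 = 3, and ∂_2 has invariant factor 2 > 1, so H_1 ≅ Z^3 × Z/2.
  H_2: rank ker ∂_2 − rank ∂_3 = (12 − 12) − 0 = 0, and there is no ∂_3, so H_2 ≅ 0.

As a check, the Euler characteristic is 14 − 27 + 12 = -1, which agrees with 2 − 3 + 0 = -1.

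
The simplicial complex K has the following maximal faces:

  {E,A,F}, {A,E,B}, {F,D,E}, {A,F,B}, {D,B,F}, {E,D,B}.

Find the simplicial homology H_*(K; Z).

K has 5 vertices, 9 edges, 6 triangles.
rank ∂_0 = 0, rank ∂_1 = 4 ⇒ b_0 = 5 − 0 − 4 = 1; all invariant factors of ∂_1 are 1 so no torsion. So H_0 ≅ Z.
rank ∂_1 = 4, rank ∂_2 = 5 ⇒ b_1 = 9 − 4 − 5 = 0; all invariant factors of ∂_2 are 1 so no torsion. So H_1 ≅ 0.
rank ∂_2 = 5, rank ∂_3 = 0 ⇒ b_2 = 6 − 5 − 0 = 1. So H_2 ≅ Z.

H_0 ≅ Z,  H_1 = 0,  H_2 ≅ Z.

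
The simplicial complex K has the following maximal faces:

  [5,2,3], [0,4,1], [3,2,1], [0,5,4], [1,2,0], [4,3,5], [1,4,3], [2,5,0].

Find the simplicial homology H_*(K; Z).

H_0 = Z,  H_1 = 0,  H_2 = Z.

Fix the vertex order 0 < 1 < 2 < 3 < 4 < 5 and write every simplex with vertices in increasing order. Then dim K = 2 and the simplices of K are:

  0-simplices (6): [0], [1], [2], [3], [4], [5]
  1-simplices (12): [0,1], [0,2], [0,4], [0,5], [1,2], [1,3], [1,4], [2,3], [2,5], [3,4], [3,5], [4,5]
  2-simplices (8): [0,1,2], [0,1,4], [0,2,5], [0,4,5], [1,2,3], [1,3,4], [2,3,5], [3,4,5]

giving chain groups C_0 ≅ Z^6, C_1 ≅ Z^12, C_2 ≅ Z^8.

∂_1: C_1 → C_0 sends each edge [p,q] (with p < q) to q − p. For instance
  ∂[1,2] = [2] − [1].
The 6×12 boundary matrix has rank 5 and Smith normal form diag(1,1,1,1,1).

Boundary ∂_2: C_2 → C_1 acts by ∂[p,q,r] = [q,r] − [p,r] + [p,q]. For instance
  ∂[3,4,5] = [4,5] − [3,5] + [3,4],
  ∂[2,3,5] = [3,5] − [2,5] + [2,3].
As a 12×8 matrix over Z this has rank 7, with invariant factors (1,1,1,1,1,1,1).

From H_k ≅ ker(∂_k) / im(∂_{k+1}) we obtain:

  H_0: rank C_0 − rank ∂_1 = 6 − 5 = 1, and the invariant factors of ∂_1 are all 1, so H_0 ≅ Z.
  H_1: rank ker ∂_1 − rank ∂_2 = (12 − 5) − 7 = 0, and the invariant factors of ∂_2 are all 1, so H_1 ≅ 0.
  H_2: rank ker ∂_2 − rank ∂_3 = (8 − 7) − 0 = 1, and there is no ∂_3, so H_2 ≅ Z.

As a check, the Euler characteristic is 6 − 12 + 8 = 2, which agrees with 1 − 0 + 1 = 2.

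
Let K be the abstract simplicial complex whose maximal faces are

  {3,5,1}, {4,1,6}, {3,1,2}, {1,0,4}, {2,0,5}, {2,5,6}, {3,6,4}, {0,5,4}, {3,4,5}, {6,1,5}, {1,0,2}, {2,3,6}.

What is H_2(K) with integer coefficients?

H_2 ≅ 0.

Fix the vertex order 0 < 1 < 2 < 3 < 4 < 5 < 6 and write every simplex with vertices in increasing order. Then dim K = 2 and the simplices of K are:

  0-simplices (7): [0], [1], [2], [3], [4], [5], [6]
  1-simplices (18): [0,1], [0,2], [0,4], [0,5], [1,2], [1,3], [1,4], [1,5], [1,6], [2,3], [2,5], [2,6], [3,4], [3,5], [3,6], [4,5], [4,6], [5,6]
  2-simplices (12): [0,1,2], [0,1,4], [0,2,5], [0,4,5], [1,2,3], [1,3,5], [1,4,6], [1,5,6], [2,3,6], [2,5,6], [3,4,5], [3,4,6]

giving chain groups C_0 ≅ Z^7, C_1 ≅ Z^18, C_2 ≅ Z^12.

The boundary map ∂_1: C_1 → C_0 is given by ∂[p,q] = [q] − [p]. For instance
  ∂[4,5] = [5] − [4].
The 7×18 boundary matrix has rank 6 and Smith normal form diag(1,1,1,1,1,1).

Boundary ∂_2: C_2 → C_1 sends each 2-simplex [p,q,r] to [q,r] − [p,r] + [p,q]. For instance
  ∂[1,3,5] = [3,5] − [1,5] + [1,3],
  ∂[2,5,6] = [5,6] − [2,6] + [2,5].
As a 18×12 matrix over Z this has rank 12, with invariant factors (1,1,1,1,1,1,1,1,1,1,1,2).

From H_k ≅ ker(∂_k) / im(∂_{k+1}) we obtain:

  H_2: rank ker ∂_2 − rank ∂_3 = (12 − 12) − 0 = 0, and there is no ∂_3, so H_2 ≅ 0.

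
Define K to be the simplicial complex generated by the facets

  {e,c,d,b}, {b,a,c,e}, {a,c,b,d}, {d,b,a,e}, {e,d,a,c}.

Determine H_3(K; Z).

Order the vertices as a < b < c < d < e. Listing each simplex with vertices in this order, K has dimension 3 with simplices:

  0-simplices (5): a, b, c, d, e
  1-simplices (10): ab, ac, ad, ae, bc, bd, be, cd, ce, de
  2-simplices (10): abc, abd, abe, acd, ace, ade, bcd, bce, bde, cde
  3-simplices (5): abcd, abce, abde, acde, bcde

so the chain groups are C_0 ≅ Z^5, C_1 ≅ Z^10, C_2 ≅ Z^10, C_3 ≅ Z^5.

Boundary ∂_1: C_1 → C_0 is given by ∂[p,q] = [q] − [p].
The resulting 5×10 matrix has rank 4, and its Smith normal form has invariant factors (1,1,1,1).

The boundary map ∂_2: C_2 → C_1 maps a triangle to the signed sum of its edges. For instance
  ∂bce = ce − be + bc,
  ∂bcd = cd − bd + bc.
The resulting 10×10 matrix has rank 6, and its Smith normal form has invariant factors (1,1,1,1,1,1).

The boundary map ∂_3: C_3 → C_2 sends each 3-simplex σ to the alternating sum Σ_i (−1)^i (σ with its i-th vertex removed). For instance
  ∂acde = cde − ade + ace − acd,
  ∂abcd = bcd − acd + abd − abc.
The resulting 10×5 matrix has rank 4, and its Smith normal form has invariant factors (1,1,1,1).

Now H_k = ker ∂_k / im ∂_{k+1}, so:

  H_3: rank ker ∂_3 − rank ∂_4 = (5 − 4) − 0 = 1, and there is no ∂_4, so H_3 = Z.

(K is a triangulation of the 3-sphere S^3.)

H_3 ≅ Z.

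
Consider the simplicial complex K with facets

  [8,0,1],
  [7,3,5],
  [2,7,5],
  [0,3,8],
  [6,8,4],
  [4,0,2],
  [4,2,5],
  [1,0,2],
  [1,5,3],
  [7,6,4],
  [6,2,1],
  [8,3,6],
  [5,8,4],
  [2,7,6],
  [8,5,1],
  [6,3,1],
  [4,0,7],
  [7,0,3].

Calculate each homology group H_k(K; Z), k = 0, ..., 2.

Fix the vertex order 0 < 1 < 2 < 3 < 4 < 5 < 6 < 7 < 8 and write every simplex with vertices in increasing order. Then dim K = 2 and the simplices of K are:

  0-simplices (9): [0], [1], [2], [3], [4], [5], [6], [7], [8]
  1-simplices (27): (27 of them)
  2-simplices (18): [0,1,2], [0,1,8], [0,2,4], [0,3,7], [0,3,8], [0,4,7], [1,2,6], [1,3,5], [1,3,6], [1,5,8], [2,4,5], [2,5,7], [2,6,7], [3,5,7], [3,6,8], [4,5,8], [4,6,7], [4,6,8]

Hence C_0 ≅ Z^9, C_1 ≅ Z^27, C_2 ≅ Z^18.

The boundary map ∂_1: C_1 → C_0 is given by ∂[p,q] = [q] − [p].
The resulting 9×27 matrix has rank 8, and its Smith normal form has invariant factors (1,1,1,1,1,1,1,1).

∂_2: C_2 → C_1 acts by ∂[p,q,r] = [q,r] − [p,r] + [p,q]. For instance
  ∂[3,5,7] = [5,7] − [3,7] + [3,5],
  ∂[1,3,6] = [3,6] − [1,6] + [1,3].
As a 27×18 matrix over Z this has rank 18, with invariant factors (1,1,1,1,1,1,1,1,1,1,1,1,1,1,1,1,1,2).

From H_k ≅ ker(∂_k) / im(∂_{k+1}) we obtain:

  H_0: rank C_0 − rank ∂_1 = 9 − 8 = 1, and the invariant factors of ∂_1 are all 1, so H_0 = Z.
  H_1: rank ker ∂_1 − rank ∂_2 = (27 − 8) − 18 = 1, and ∂_2 has invariant factor 2 > 1, so H_1 = Z ⊕ Z/2.
  H_2: rank ker ∂_2 − rank ∂_3 = (18 − 18) − 0 = 0, and there is no ∂_3, so H_2 = 0.

H_0 = Z,  H_1 = Z ⊕ Z/2,  H_2 = 0.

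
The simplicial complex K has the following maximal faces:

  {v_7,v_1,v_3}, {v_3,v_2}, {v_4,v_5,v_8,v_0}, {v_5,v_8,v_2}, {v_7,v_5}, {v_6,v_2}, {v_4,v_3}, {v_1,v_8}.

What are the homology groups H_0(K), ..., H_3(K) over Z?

H_0 = Z,  H_1 = Z^3,  H_2 = 0,  H_3 = 0.

K has 9 vertices, 16 edges, 6 triangles, 1 3-simplex.
rank ∂_0 = 0, rank ∂_1 = 8 ⇒ b_0 = 9 − 0 − 8 = 1; all invariant factors of ∂_1 are 1 so no torsion. So H_0 ≅ Z.
rank ∂_1 = 8, rank ∂_2 = 5 ⇒ b_1 = 16 − 8 − 5 = 3; all invariant factors of ∂_2 are 1 so no torsion. So H_1 ≅ Z^3.
rank ∂_2 = 5, rank ∂_3 = 1 ⇒ b_2 = 6 − 5 − 1 = 0; all invariant factors of ∂_3 are 1 so no torsion. So H_2 ≅ 0.
rank ∂_3 = 1, rank ∂_4 = 0 ⇒ b_3 = 1 − 1 − 0 = 0. So H_3 ≅ 0.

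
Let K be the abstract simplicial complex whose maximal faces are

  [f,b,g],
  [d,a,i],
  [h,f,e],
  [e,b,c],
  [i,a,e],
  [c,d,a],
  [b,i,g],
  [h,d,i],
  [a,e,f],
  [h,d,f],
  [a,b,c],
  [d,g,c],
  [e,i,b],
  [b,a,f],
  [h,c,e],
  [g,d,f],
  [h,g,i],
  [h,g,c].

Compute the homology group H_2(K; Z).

H_2 = 0.

We work with the vertex ordering a < b < c < d < e < f < g < h < i. The simplices of K, each written with vertices in increasing order, are:

  0-simplices (9): a, b, c, d, e, f, g, h, i
  1-simplices (27): ab, ac, ad, ae, af, ai, bc, be, bf, bg, bi, cd, ce, cg, ch, df, dg, dh, di, ef, eh, ei, fg, fh, gh, gi, hi
  2-simplices (18): abc, abf, acd, adi, aef, aei, bce, bei, bfg, bgi, cdg, ceh, cgh, dfg, dfh, dhi, efh, ghi

Hence C_0 ≅ Z^9, C_1 ≅ Z^27, C_2 ≅ Z^18.

The boundary map ∂_1: C_1 → C_0 is given by ∂[p,q] = [q] − [p]. For instance
  ∂hi = i − h.
This gives a 9×27 integer matrix of rank 8; reducing to Smith normal form yields diagonal entries (1,1,1,1,1,1,1,1).

∂_2: C_2 → C_1 acts by ∂[p,q,r] = [q,r] − [p,r] + [p,q]. For instance
  ∂ceh = eh − ch + ce,
  ∂bgi = gi − bi + bg.
The resulting 27×18 matrix has rank 18, and its Smith normal form has invariant factors (1,1,1,1,1,1,1,1,1,1,1,1,1,1,1,1,1,2).

Reading off H_k = ker ∂_k / im ∂_{k+1}:

  H_2: rank ker ∂_2 − rank ∂_3 = (18 − 18) − 0 = 0, and there is no ∂_3, so H_2 ≅ 0.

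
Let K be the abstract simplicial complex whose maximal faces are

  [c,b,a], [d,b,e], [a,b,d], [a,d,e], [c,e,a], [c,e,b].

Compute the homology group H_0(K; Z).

Fix the vertex order a < b < c < d < e and write every simplex with vertices in increasing order. Then dim K = 2 and the simplices of K are:

  0-simplices (5): a, b, c, d, e
  1-simplices (9): ab, ac, ad, ae, bc, bd, be, ce, de
  2-simplices (6): abc, abd, ace, ade, bce, bde

giving chain groups C_0 ≅ Z^5, C_1 ≅ Z^9, C_2 ≅ Z^6.

∂_1: C_1 → C_0 is given by ∂[p,q] = [q] − [p].
As a 5×9 matrix over Z this has rank 4, with invariant factors (1,1,1,1).

∂_2: C_2 → C_1 acts by ∂[p,q,r] = [q,r] − [p,r] + [p,q]. For instance
  ∂ade = de − ae + ad,
  ∂ace = ce − ae + ac.
This gives a 9×6 integer matrix of rank 5; reducing to Smith normal form yields diagonal entries (1,1,1,1,1).

From H_k ≅ ker(∂_k) / im(∂_{k+1}) we obtain:

  H_0: rank C_0 − rank ∂_1 = 5 − 4 = 1, and the invariant factors of ∂_1 are all 1, so H_0 ≅ Z.

H_0 ≅ Z.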